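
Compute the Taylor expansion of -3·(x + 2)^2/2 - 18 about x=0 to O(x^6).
-3·x^2/2 - 6·x - 24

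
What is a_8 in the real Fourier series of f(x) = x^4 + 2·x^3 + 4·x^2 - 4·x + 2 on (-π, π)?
a_8 = (1/π) ∫_{-π}^{π} f(x)·cos(8x) dx.
Evaluate the integral (use parity and integration by parts as needed): a_8 = 61/256 + π^2/8.

Final answer: 61/256 + π^2/8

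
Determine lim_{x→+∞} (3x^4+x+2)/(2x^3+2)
This is an ∞/∞ indeterminate form as x → +∞.
Divide numerator and denominator by x^4 and let the lower-order terms vanish; the numerator's degree 4 exceeds the denominator's degree 3, so the quotient diverges.
Limit = ∞.

Final answer: ∞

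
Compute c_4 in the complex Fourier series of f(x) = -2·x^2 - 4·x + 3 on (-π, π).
Compute the real Fourier coefficients first: a_4 = -1/2, b_4 = 2.
Then c_4 = (a_4 − i·b_4)/2 = -1/4 - i.

Final answer: -1/4 - i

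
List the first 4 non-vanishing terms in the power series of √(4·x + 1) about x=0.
4·x^3 - 2·x^2 + 2·x + 1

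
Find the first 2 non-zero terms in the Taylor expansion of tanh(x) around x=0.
-x^3/3 + x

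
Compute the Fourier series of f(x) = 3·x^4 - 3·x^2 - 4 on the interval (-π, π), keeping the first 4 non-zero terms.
(156 - 24·π^2)·cos(x) + (-12 + 6·π^2)·cos(2·x) + (28/9 - 8·π^2/3)·cos(3·x) - π^2 - 4 + 3·π^4/5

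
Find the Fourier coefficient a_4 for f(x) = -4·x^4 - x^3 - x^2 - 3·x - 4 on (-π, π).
a_4 = (1/π) ∫_{-π}^{π} f(x)·cos(4x) dx.
Evaluate the integral (use parity and integration by parts as needed): a_4 = 1/2 - 2·π^2.

Final answer: 1/2 - 2·π^2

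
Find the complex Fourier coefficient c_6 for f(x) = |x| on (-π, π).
Compute the real Fourier coefficients first: a_6 = 0, b_6 = 0.
Then c_6 = (a_6 − i·b_6)/2 = 0.

Final answer: 0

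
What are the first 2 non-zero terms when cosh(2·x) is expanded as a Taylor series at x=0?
2·x^2 + 1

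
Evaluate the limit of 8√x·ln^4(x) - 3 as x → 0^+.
The product is a 0·∞ indeterminate form at x → 0⁺.
Rewrite the product as 8·ln^4(x) / x^(-1/2) and apply L'Hôpital, or use the standard hierarchy x^(-1/2) ≫ |ln x|^4 as x → 0⁺.
The indeterminate product → 0, so the limit = -3.

Final answer: -3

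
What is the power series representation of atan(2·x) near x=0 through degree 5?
32·x^5/5 - 8·x^3/3 + 2·x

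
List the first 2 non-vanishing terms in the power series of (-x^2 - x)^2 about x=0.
2·x^3 + x^2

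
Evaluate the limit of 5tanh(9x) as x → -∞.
Evaluate the dominant behaviour as x → -∞; each term tends to a finite value or vanishes.
Limit = -5.

Final answer: -5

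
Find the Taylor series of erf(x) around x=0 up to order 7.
-x^7/(21·√(π)) + x^5/(5·√(π)) - 2·x^3/(3·√(π)) + 2·x/√(π)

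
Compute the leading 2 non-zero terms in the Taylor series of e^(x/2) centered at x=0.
x/2 + 1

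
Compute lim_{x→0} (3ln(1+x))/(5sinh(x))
Both numerator and denominator → 0 as x → 0; this is a 0/0 indeterminate form.
Expand each to leading order near x = 0: numerator ~ 3·x, denominator ~ 5·x.
The limit of the ratio is 3/5.

Final answer: 3/5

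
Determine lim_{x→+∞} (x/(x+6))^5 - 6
As x → +∞: x/(x+6) = 1/(1 + 6/x) → 1, and the 5th power of a limit-1 base also → 1; with the additive constant, 1 - 6 = -5.
Limit = -5.

Final answer: -5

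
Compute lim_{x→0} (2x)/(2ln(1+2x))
Both numerator and denominator → 0 as x → 0; this is a 0/0 indeterminate form.
Expand each to leading order near x = 0: numerator ~ 2·x, denominator ~ 4·x.
The limit of the ratio is 1/2.

Final answer: 1/2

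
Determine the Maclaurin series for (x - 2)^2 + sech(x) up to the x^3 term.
x^2/2 - 4·x + 5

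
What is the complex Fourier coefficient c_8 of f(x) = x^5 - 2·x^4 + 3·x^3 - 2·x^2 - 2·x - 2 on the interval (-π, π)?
Compute the real Fourier coefficients first: a_8 = -π^2/4 - 13/128, b_8 = -π^4/4 - 43·π^2/64 + 1153/2048.
Then c_8 = (a_8 − i·b_8)/2 = -π^2/8 - 13/256 - 1153·i/4096 + 43·i·π^2/128 + i·π^4/8.

Final answer: -π^2/8 - 13/256 - 1153·i/4096 + 43·i·π^2/128 + i·π^4/8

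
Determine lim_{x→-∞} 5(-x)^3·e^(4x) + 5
The product is a 0·∞ indeterminate form at x → -∞.
Rewrite the product as 5(-x)^3 / e^(-4x) (an ∞/∞ form) and apply L'Hôpital, or use the standard hierarchy e^(4|x|) ≫ |(-x)^3| as x → -∞.
The indeterminate product → 0, so the limit = 5.

Final answer: 5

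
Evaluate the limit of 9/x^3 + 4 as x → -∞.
Evaluate the dominant behaviour as x → -∞; each term tends to a finite value or vanishes.
Limit = 4.

Final answer: 4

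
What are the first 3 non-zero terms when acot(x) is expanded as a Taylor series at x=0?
x^3/3 - x + π/2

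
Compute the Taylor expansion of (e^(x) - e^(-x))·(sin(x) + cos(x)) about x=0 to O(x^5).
-2·x^3/3 + 2·x^2 + 2·x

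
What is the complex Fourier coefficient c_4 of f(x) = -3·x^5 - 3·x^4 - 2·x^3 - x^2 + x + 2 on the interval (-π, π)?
Compute the real Fourier coefficients first: a_4 = 5/16 - 3·π^2/2, b_4 = -7·π^2/8 - 11/64 + 3·π^4/2.
Then c_4 = (a_4 − i·b_4)/2 = -3·π^2/4 + 5/32 - 3·i·π^4/4 + 11·i/128 + 7·i·π^2/16.

Final answer: -3·π^2/4 + 5/32 - 3·i·π^4/4 + 11·i/128 + 7·i·π^2/16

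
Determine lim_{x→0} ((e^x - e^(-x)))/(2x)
Both numerator and denominator → 0 as x → 0; this is a 0/0 indeterminate form.
Expand each to leading order near x = 0: numerator ~ 2·x, denominator ~ 2·x.
The limit of the ratio is 1.

Final answer: 1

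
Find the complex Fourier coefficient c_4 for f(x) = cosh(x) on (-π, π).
Compute the real Fourier coefficients first: a_4 = 2·sinh(π)/(17·π), b_4 = 0.
Then c_4 = (a_4 − i·b_4)/2 = sinh(π)/(17·π).

Final answer: sinh(π)/(17·π)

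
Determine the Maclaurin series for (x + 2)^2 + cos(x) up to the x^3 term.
x^2/2 + 4·x + 5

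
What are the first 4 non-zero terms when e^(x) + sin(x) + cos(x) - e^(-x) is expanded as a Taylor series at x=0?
x^3/6 - x^2/2 + 3·x + 1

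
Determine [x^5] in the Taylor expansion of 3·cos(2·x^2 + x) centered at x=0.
Expand to order 5: 3·cos(2·x^2 + x) = x^5 - 47·x^4/8 - 6·x^3 - 3·x^2/2 + 3 + O(x^6).
The coefficient of x^5 is 1.

Final answer: 1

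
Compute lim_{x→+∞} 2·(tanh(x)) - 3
Evaluate the dominant behaviour as x → +∞; each term tends to a finite value or vanishes.
Limit = -1.

Final answer: -1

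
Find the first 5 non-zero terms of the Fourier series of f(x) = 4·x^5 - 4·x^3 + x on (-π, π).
(-168·π^2 + 8·π^4 + 1010)·sin(x) + (-4·π^4 - 37 + 24·π^2)·sin(2·x) + (-232·π^2/27 + 518/81 + 8·π^4/3)·sin(3·x) + (-2·π^4 - 35/16 + 9·π^2/2)·sin(4·x) + (-72·π^2/25 + 682/625 + 8·π^4/5)·sin(5·x)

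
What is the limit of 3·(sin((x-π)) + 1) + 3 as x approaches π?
Direct substitution at x = π gives 6.

Final answer: 6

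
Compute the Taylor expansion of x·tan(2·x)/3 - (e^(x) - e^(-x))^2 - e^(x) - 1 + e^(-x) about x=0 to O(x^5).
-4·x^4/9 - x^3/3 - 10·x^2/3 - 2·x - 1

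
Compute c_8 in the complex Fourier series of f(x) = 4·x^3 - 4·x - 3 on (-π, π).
Compute the real Fourier coefficients first: a_8 = 0, b_8 = 35/32 - π^2.
Then c_8 = (a_8 − i·b_8)/2 = -35·i/64 + i·π^2/2.

Final answer: -35·i/64 + i·π^2/2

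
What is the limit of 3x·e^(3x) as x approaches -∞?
This is a 0·∞ indeterminate form at x → -∞.
Rewrite the product as 3x / e^(-3x) (an ∞/∞ form) and apply L'Hôpital, or use the standard hierarchy e^(3|x|) ≫ |x| as x → -∞.
The indeterminate product → 0, so the limit = 0.

Final answer: 0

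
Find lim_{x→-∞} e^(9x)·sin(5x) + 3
Evaluate the dominant behaviour as x → -∞; each term tends to a finite value or vanishes.
Limit = 3.

Final answer: 3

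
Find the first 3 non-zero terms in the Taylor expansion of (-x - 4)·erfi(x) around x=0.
-8·x^3/(3·√(π)) - 2·x^2/√(π) - 8·x/√(π)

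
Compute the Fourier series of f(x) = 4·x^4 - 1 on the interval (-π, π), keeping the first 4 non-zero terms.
(192 - 32·π^2)·cos(x) + (-12 + 8·π^2)·cos(2·x) + (64/27 - 32·π^2/9)·cos(3·x) - 1 + 4·π^4/5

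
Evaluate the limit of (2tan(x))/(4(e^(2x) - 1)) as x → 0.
Both numerator and denominator → 0 as x → 0; this is a 0/0 indeterminate form.
Expand each to leading order near x = 0: numerator ~ 2·x, denominator ~ 8·x.
The limit of the ratio is 1/4.

Final answer: 1/4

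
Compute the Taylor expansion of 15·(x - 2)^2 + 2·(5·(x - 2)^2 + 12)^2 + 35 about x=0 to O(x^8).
50·x^4 - 400·x^3 + 1455·x^2 - 2620·x + 2143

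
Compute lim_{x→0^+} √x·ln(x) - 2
The product is a 0·∞ indeterminate form at x → 0⁺.
Rewrite the product as ln(x) / x^(-1/2) and apply L'Hôpital, or use the standard hierarchy x^(-1/2) ≫ |ln x| as x → 0⁺.
The indeterminate product → 0, so the limit = -2.

Final answer: -2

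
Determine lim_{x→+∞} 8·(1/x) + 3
Evaluate the dominant behaviour as x → +∞; each term tends to a finite value or vanishes.
Limit = 3.

Final answer: 3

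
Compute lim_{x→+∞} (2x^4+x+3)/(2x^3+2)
This is an ∞/∞ indeterminate form as x → +∞.
Divide numerator and denominator by x^4 and let the lower-order terms vanish; the numerator's degree 4 exceeds the denominator's degree 3, so the quotient diverges.
Limit = ∞.

Final answer: ∞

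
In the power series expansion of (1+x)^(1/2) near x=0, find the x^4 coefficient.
Expand to order 4: (1+x)^(1/2) = -5·x^4/128 + x^3/16 - x^2/8 + x/2 + 1 + O(x^5).
The coefficient of x^4 is -5/128.

Final answer: -5/128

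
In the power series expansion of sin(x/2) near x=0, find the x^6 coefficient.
Expand to order 6: sin(x/2) = x^5/3840 - x^3/48 + x/2 + O(x^7).
The coefficient of x^6 is 0.

Final answer: 0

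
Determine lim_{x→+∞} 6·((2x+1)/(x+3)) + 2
Evaluate the dominant behaviour as x → +∞; each term tends to a finite value or vanishes.
Limit = 14.

Final answer: 14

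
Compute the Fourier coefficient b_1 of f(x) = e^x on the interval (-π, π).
b_1 = (1/π) ∫_{-π}^{π} f(x)·sin(1x) dx.
Evaluate the integral (use parity and integration by parts as needed): b_1 = (-1 + e^(2·π))·e^(-π)/(2·π).

Final answer: (-1 + e^(2·π))·e^(-π)/(2·π)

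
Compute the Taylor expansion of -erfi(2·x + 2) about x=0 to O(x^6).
-736·x^5·e^(4)/(3·√(π)) - 352·x^4·e^(4)/(3·√(π)) - 48·x^3·e^(4)/√(π) - 16·x^2·e^(4)/√(π) - 4·x·e^(4)/√(π) - erfi(2)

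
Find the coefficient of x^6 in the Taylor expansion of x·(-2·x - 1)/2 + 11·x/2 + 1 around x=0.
Expand to order 6: x·(-2·x - 1)/2 + 11·x/2 + 1 = -x^2 + 5·x + 1 + O(x^7).
The coefficient of x^6 is 0.

Final answer: 0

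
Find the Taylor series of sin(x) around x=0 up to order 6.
x^5/120 - x^3/6 + x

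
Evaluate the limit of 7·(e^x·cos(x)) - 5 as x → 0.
Direct substitution at x = 0 gives 2.

Final answer: 2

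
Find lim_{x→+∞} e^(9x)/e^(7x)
This is an ∞/∞ indeterminate form as x → +∞.
Rewrite e^(9x)/e^(7x) = e^((9−7)x) = e^(2x); the exponent coefficient is 2 > 0 so e^(2x) → ∞.
Limit = ∞.

Final answer: ∞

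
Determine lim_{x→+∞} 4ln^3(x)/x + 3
The quotient is an ∞/∞ indeterminate form as x → +∞.
The polynomial denominator x dominates the logarithmic numerator (any positive power of x ≫ ln^3(x) as x → ∞), so the quotient → 0.
Adding the constant: 0 + 3 = 3. Limit = 3.

Final answer: 3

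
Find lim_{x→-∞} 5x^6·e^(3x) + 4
The product is a 0·∞ indeterminate form at x → -∞.
Rewrite the product as 5x^6 / e^(-3x) (an ∞/∞ form) and apply L'Hôpital, or use the standard hierarchy e^(3|x|) ≫ |x^6| as x → -∞.
The indeterminate product → 0, so the limit = 4.

Final answer: 4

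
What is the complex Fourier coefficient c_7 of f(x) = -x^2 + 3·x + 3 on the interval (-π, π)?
Compute the real Fourier coefficients first: a_7 = 4/49, b_7 = 6/7.
Then c_7 = (a_7 − i·b_7)/2 = 2/49 - 3·i/7.

Final answer: 2/49 - 3·i/7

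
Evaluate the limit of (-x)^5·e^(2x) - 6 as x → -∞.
The product is a 0·∞ indeterminate form at x → -∞.
Rewrite the product as (-x)^5 / e^(-2x) (an ∞/∞ form) and apply L'Hôpital, or use the standard hierarchy e^(2|x|) ≫ |(-x)^5| as x → -∞.
The indeterminate product → 0, so the limit = -6.

Final answer: -6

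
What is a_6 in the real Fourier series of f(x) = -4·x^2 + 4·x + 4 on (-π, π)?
a_6 = (1/π) ∫_{-π}^{π} f(x)·cos(6x) dx.
Evaluate the integral (use parity and integration by parts as needed): a_6 = -4/9.

Final answer: -4/9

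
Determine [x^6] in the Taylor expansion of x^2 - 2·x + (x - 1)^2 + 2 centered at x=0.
Expand to order 6: x^2 - 2·x + (x - 1)^2 + 2 = 2·x^2 - 4·x + 3 + O(x^7).
The coefficient of x^6 is 0.

Final answer: 0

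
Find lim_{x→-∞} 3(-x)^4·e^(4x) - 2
The product is a 0·∞ indeterminate form at x → -∞.
Rewrite the product as 3(-x)^4 / e^(-4x) (an ∞/∞ form) and apply L'Hôpital, or use the standard hierarchy e^(4|x|) ≫ |(-x)^4| as x → -∞.
The indeterminate product → 0, so the limit = -2.

Final answer: -2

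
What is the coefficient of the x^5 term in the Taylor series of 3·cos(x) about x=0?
Expand to order 5: 3·cos(x) = x^4/8 - 3·x^2/2 + 3 + O(x^6).
The coefficient of x^5 is 0.

Final answer: 0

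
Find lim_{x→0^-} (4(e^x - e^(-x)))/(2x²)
Both numerator and denominator → 0 as x → 0^-; this is a 0/0 indeterminate form.
Expand each to leading order near x = 0: numerator ~ 8·x, denominator ~ 2·x^2.
The limit of the ratio is -∞.

Final answer: -∞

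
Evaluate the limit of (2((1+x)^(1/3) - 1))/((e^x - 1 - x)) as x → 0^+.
Both numerator and denominator → 0 as x → 0^+; this is a 0/0 indeterminate form.
Expand each to leading order near x = 0: numerator ~ 2·x/3, denominator ~ x^2/2.
The limit of the ratio is ∞.

Final answer: ∞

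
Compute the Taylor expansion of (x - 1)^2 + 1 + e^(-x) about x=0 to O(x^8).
-x^7/5040 + x^6/720 - x^5/120 + x^4/24 - x^3/6 + 3·x^2/2 - 3·x + 3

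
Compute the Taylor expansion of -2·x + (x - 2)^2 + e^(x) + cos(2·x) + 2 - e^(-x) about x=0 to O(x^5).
2·x^4/3 + x^3/3 - x^2 - 4·x + 7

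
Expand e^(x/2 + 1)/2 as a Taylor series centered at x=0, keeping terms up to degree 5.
e·x^5/7680 + e·x^4/768 + e·x^3/96 + e·x^2/16 + e·x/4 + e/2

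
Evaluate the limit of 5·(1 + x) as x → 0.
Direct substitution at x = 0 gives 5.

Final answer: 5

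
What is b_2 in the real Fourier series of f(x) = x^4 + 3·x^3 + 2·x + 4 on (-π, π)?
b_2 = (1/π) ∫_{-π}^{π} f(x)·sin(2x) dx.
Evaluate the integral (use parity and integration by parts as needed): b_2 = 5/2 - 3·π^2.

Final answer: 5/2 - 3·π^2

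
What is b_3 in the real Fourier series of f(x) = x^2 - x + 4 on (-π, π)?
b_3 = (1/π) ∫_{-π}^{π} f(x)·sin(3x) dx.
Evaluate the integral (use parity and integration by parts as needed): b_3 = -2/3.

Final answer: -2/3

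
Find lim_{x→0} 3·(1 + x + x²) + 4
Direct substitution at x = 0 gives 7.

Final answer: 7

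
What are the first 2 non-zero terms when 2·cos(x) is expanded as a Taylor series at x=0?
2 - x^2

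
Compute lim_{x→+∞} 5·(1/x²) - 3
Evaluate the dominant behaviour as x → +∞; each term tends to a finite value or vanishes.
Limit = -3.

Final answer: -3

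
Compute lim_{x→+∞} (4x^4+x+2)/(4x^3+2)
This is an ∞/∞ indeterminate form as x → +∞.
Divide numerator and denominator by x^4 and let the lower-order terms vanish; the numerator's degree 4 exceeds the denominator's degree 3, so the quotient diverges.
Limit = ∞.

Final answer: ∞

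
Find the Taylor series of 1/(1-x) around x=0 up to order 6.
x^6 + x^5 + x^4 + x^3 + x^2 + x + 1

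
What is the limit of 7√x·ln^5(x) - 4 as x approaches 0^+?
The product is a 0·∞ indeterminate form at x → 0⁺.
Rewrite the product as 7·ln^5(x) / x^(-1/2) and apply L'Hôpital, or use the standard hierarchy x^(-1/2) ≫ |ln x|^5 as x → 0⁺.
The indeterminate product → 0, so the limit = -4.

Final answer: -4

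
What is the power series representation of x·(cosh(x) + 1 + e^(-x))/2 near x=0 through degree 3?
x^3/2 - x^2/2 + 3·x/2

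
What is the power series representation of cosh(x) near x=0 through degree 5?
x^4/24 + x^2/2 + 1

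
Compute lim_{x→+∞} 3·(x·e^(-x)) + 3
Evaluate the dominant behaviour as x → +∞; each term tends to a finite value or vanishes.
Limit = 3.

Final answer: 3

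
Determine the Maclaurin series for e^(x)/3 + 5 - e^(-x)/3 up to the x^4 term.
x^3/9 + 2·x/3 + 5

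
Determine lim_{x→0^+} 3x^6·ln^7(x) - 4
The product is a 0·∞ indeterminate form at x → 0⁺.
Rewrite the product as 3·ln^7(x) / x^(-6) and apply L'Hôpital, or use the standard hierarchy x^(-6) ≫ |ln x|^7 as x → 0⁺.
The indeterminate product → 0, so the limit = -4.

Final answer: -4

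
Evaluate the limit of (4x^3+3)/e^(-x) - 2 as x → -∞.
The quotient is an ∞/∞ indeterminate form as x → -∞.
Compare growth rates of the dominant terms (exponentials ≫ polynomials ≫ logarithms), or apply L'Hôpital's rule; the quotient → 0.
Adding the constant: 0 - 2 = -2. Limit = -2.

Final answer: -2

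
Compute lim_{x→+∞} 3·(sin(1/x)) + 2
Evaluate the dominant behaviour as x → +∞; each term tends to a finite value or vanishes.
Limit = 2.

Final answer: 2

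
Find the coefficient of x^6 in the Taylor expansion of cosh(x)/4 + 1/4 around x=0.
Expand to order 6: cosh(x)/4 + 1/4 = x^6/2880 + x^4/96 + x^2/8 + 1/2 + O(x^7).
The coefficient of x^6 is 1/2880.

Final answer: 1/2880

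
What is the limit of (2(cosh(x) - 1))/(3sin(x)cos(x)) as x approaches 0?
Both numerator and denominator → 0 as x → 0; this is a 0/0 indeterminate form.
Expand each to leading order near x = 0: numerator ~ x^2, denominator ~ 3·x.
The limit of the ratio is 0.

Final answer: 0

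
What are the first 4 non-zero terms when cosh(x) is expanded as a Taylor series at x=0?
x^6/720 + x^4/24 + x^2/2 + 1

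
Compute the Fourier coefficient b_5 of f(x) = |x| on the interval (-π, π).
b_5 = (1/π) ∫_{-π}^{π} f(x)·sin(5x) dx.
Evaluate the integral (use parity and integration by parts as needed): b_5 = 0.

Final answer: 0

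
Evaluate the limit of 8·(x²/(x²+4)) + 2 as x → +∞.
Evaluate the dominant behaviour as x → +∞; each term tends to a finite value or vanishes.
Limit = 10.

Final answer: 10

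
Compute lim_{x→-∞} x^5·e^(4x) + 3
The product is a 0·∞ indeterminate form at x → -∞.
Rewrite the product as x^5 / e^(-4x) (an ∞/∞ form) and apply L'Hôpital, or use the standard hierarchy e^(4|x|) ≫ |x^5| as x → -∞.
The indeterminate product → 0, so the limit = 3.

Final answer: 3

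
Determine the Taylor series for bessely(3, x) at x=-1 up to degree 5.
bessely(3, -1) + (-bessely(4, -1)/2 + bessely(2, -1)/2)·(x + 1) + (bessely(1, -1)/8 + bessely(5, -1)/8 - bessely(3, -1)/4)·(x + 1)^2 + (-bessely(2, -1)/16 - bessely(6, -1)/48 + bessely(4, -1)/16 + bessely(0, -1)/48)·(x + 1)^3 + (bessely(3, -1)/64 + bessely(7, -1)/384 - bessely(5, -1)/96 - 5·bessely(1, -1)/384)·(x + 1)^4 + (-bessely(0, -1)/768 - bessely(4, -1)/384 - bessely(8, -1)/3840 + bessely(6, -1)/768 + 11·bessely(2, -1)/3840)·(x + 1)^5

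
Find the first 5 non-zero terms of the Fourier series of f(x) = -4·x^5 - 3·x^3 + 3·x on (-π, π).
(-918 - 8·π^4 + 154·π^2)·sin(x) + (-17·π^2 + 45/2 + 4·π^4)·sin(2·x) + (-8·π^4/3 - 50/81 + 106·π^2/27)·sin(3·x) + (-π^2 - 9/8 + 2·π^4)·sin(4·x) + (-8·π^4/5 + 2·π^2/25 + 738/625)·sin(5·x)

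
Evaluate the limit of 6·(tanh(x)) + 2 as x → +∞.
Evaluate the dominant behaviour as x → +∞; each term tends to a finite value or vanishes.
Limit = 8.

Final answer: 8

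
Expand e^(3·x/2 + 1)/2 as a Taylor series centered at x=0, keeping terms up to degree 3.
9·e·x^3/32 + 9·e·x^2/16 + 3·e·x/4 + e/2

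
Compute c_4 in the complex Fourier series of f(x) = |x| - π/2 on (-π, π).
Compute the real Fourier coefficients first: a_4 = 0, b_4 = 0.
Then c_4 = (a_4 − i·b_4)/2 = 0.

Final answer: 0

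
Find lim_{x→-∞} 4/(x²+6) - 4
Evaluate the dominant behaviour as x → -∞; each term tends to a finite value or vanishes.
Limit = -4.

Final answer: -4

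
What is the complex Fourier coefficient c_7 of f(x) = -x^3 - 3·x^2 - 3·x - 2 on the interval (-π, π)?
Compute the real Fourier coefficients first: a_7 = 12/49, b_7 = -2·π^2/7 - 282/343.
Then c_7 = (a_7 − i·b_7)/2 = 6/49 + 141·i/343 + i·π^2/7.

Final answer: 6/49 + 141·i/343 + i·π^2/7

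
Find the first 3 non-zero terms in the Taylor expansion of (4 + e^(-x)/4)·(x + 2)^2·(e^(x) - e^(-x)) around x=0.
79·x^3/6 + 32·x^2 + 34·x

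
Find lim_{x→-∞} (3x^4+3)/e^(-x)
This is an ∞/∞ indeterminate form as x → -∞.
Compare growth rates of the dominant terms (exponentials ≫ polynomials ≫ logarithms), or apply L'Hôpital's rule; the quotient → 0.
Limit = 0.

Final answer: 0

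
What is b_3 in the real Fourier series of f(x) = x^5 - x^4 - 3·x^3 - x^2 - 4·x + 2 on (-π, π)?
b_3 = (1/π) ∫_{-π}^{π} f(x)·sin(3x) dx.
Evaluate the integral (use parity and integration by parts as needed): b_3 = -94·π^2/27 - 28/81 + 2·π^4/3.

Final answer: -94·π^2/27 - 28/81 + 2·π^4/3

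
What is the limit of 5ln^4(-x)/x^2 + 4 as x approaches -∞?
The quotient is an ∞/∞ indeterminate form as x → -∞.
Compare growth rates of the dominant terms (exponentials ≫ polynomials ≫ logarithms), or apply L'Hôpital's rule; the quotient → 0.
Adding the constant: 0 + 4 = 4. Limit = 4.

Final answer: 4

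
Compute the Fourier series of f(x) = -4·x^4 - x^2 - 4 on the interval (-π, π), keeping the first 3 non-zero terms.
(-188 + 32·π^2)·cos(x) + (11 - 8·π^2)·cos(2·x) - 4·π^4/5 - 4 - π^2/3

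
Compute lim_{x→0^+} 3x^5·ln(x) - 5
The product is a 0·∞ indeterminate form at x → 0⁺.
Rewrite the product as 3·ln(x) / x^(-5) and apply L'Hôpital, or use the standard hierarchy x^(-5) ≫ |ln x| as x → 0⁺.
The indeterminate product → 0, so the limit = -5.

Final answer: -5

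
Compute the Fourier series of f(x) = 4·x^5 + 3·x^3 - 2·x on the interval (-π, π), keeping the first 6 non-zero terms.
(-154·π^2 + 8·π^4 + 920)·sin(x) + (-4·π^4 - 47/2 + 17·π^2)·sin(2·x) + (-106·π^2/27 + 104/81 + 8·π^4/3)·sin(3·x) + (-2·π^4 + 5/8 + π^2)·sin(4·x) + (-2·π^2/25 - 488/625 + 8·π^4/5)·sin(5·x) + (-4·π^4/3 - 7·π^2/27 + 115/162)·sin(6·x)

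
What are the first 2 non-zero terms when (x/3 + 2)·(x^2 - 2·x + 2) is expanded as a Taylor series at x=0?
4 - 10·x/3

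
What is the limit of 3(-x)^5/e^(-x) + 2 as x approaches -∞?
The quotient is an ∞/∞ indeterminate form as x → -∞.
Compare growth rates of the dominant terms (exponentials ≫ polynomials ≫ logarithms), or apply L'Hôpital's rule; the quotient → 0.
Adding the constant: 0 + 2 = 2. Limit = 2.

Final answer: 2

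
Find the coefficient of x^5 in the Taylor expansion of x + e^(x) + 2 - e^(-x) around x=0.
Expand to order 5: x + e^(x) + 2 - e^(-x) = x^5/60 + x^3/3 + 3·x + 2 + O(x^6).
The coefficient of x^5 is 1/60.

Final answer: 1/60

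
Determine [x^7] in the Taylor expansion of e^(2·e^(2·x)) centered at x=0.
Expand to order 7: e^(2·e^(2·x)) = 37904·x^7·e^(2)/105 + 216·x^6·e^(2) + 1816·x^5·e^(2)/15 + 188·x^4·e^(2)/3 + 88·x^3·e^(2)/3 + 12·x^2·e^(2) + 4·x·e^(2) + e^(2) + O(x^8).
The coefficient of x^7 is 37904·e^(2)/105.

Final answer: 37904·e^(2)/105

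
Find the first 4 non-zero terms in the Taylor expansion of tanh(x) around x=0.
-17·x^7/315 + 2·x^5/15 - x^3/3 + x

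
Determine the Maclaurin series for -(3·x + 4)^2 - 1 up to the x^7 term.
-9·x^2 - 24·x - 17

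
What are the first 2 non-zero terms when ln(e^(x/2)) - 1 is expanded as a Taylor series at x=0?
x/2 - 1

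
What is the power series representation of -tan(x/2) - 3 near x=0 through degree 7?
-17·x^7/40320 - x^5/240 - x^3/24 - x/2 - 3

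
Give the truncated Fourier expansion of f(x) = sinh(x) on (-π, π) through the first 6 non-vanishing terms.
sin(x)·sinh(π)/π - 4·sin(2·x)·sinh(π)/(5·π) + 3·sin(3·x)·sinh(π)/(5·π) - 8·sin(4·x)·sinh(π)/(17·π) + 5·sin(5·x)·sinh(π)/(13·π) - 12·sin(6·x)·sinh(π)/(37·π)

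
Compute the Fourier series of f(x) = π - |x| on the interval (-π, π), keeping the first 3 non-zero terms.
4·cos(x)/π + 4·cos(3·x)/(9·π) + π/2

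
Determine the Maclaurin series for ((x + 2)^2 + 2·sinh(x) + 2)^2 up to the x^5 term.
13·x^5/15 + 5·x^4 + 16·x^3 + 48·x^2 + 72·x + 36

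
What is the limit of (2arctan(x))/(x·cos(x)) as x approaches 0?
Both numerator and denominator → 0 as x → 0; this is a 0/0 indeterminate form.
Expand each to leading order near x = 0: numerator ~ 2·x, denominator ~ x.
The limit of the ratio is 2.

Final answer: 2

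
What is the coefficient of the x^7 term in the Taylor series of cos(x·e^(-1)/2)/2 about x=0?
Expand to order 7: cos(x·e^(-1)/2)/2 = -x^6·e^(-6)/92160 + x^4·e^(-4)/768 - x^2·e^(-2)/16 + 1/2 + O(x^8).
The coefficient of x^7 is 0.

Final answer: 0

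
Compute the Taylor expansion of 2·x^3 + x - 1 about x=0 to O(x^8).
2·x^3 + x - 1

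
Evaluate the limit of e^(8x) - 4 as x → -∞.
Evaluate the dominant behaviour as x → -∞; each term tends to a finite value or vanishes.
Limit = -4.

Final answer: -4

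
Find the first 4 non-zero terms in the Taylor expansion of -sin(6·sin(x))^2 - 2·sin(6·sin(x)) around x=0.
444·x^4 + 74·x^3 - 36·x^2 - 12·x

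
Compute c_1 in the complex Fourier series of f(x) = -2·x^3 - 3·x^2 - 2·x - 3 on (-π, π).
Compute the real Fourier coefficients first: a_1 = 12, b_1 = 20 - 4·π^2.
Then c_1 = (a_1 − i·b_1)/2 = 6 - 10·i + 2·i·π^2.

Final answer: 6 - 10·i + 2·i·π^2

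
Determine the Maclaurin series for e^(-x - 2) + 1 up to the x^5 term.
-x^5·e^(-2)/120 + x^4·e^(-2)/24 - x^3·e^(-2)/6 + x^2·e^(-2)/2 - x·e^(-2) + e^(-2) + 1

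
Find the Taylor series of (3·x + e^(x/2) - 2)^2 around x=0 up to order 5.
11·x^5/480 + 5·x^4/32 + 5·x^3/6 + 12·x^2 - 7·x + 1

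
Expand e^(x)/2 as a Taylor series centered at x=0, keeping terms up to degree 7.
x^7/10080 + x^6/1440 + x^5/240 + x^4/48 + x^3/12 + x^2/4 + x/2 + 1/2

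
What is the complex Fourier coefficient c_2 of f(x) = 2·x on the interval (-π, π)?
Compute the real Fourier coefficients first: a_2 = 0, b_2 = -2.
Then c_2 = (a_2 − i·b_2)/2 = i.

Final answer: i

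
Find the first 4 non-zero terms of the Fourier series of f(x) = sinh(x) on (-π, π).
sin(x)·sinh(π)/π - 4·sin(2·x)·sinh(π)/(5·π) + 3·sin(3·x)·sinh(π)/(5·π) - 8·sin(4·x)·sinh(π)/(17·π)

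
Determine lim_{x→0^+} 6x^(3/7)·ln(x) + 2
The product is a 0·∞ indeterminate form at x → 0⁺.
Rewrite the product as 6·ln(x) / x^(-3/7) and apply L'Hôpital, or use the standard hierarchy x^(-3/7) ≫ |ln x| as x → 0⁺.
The indeterminate product → 0, so the limit = 2.

Final answer: 2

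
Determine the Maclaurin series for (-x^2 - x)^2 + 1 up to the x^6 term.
x^4 + 2·x^3 + x^2 + 1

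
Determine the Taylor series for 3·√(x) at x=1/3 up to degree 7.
√(3) + 3·√(3)·(x - 1/3)/2 - 9·√(3)·(x - 1/3)^2/8 + 27·√(3)·(x - 1/3)^3/16 - 405·√(3)·(x - 1/3)^4/128 + 1701·√(3)·(x - 1/3)^5/256 - 15309·√(3)·(x - 1/3)^6/1024 + 72171·√(3)·(x - 1/3)^7/2048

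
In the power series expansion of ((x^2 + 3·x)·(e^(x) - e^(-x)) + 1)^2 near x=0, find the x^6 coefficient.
Expand to order 6: ((x^2 + 3·x)·(e^(x) - e^(-x)) + 1)^2 = 161·x^6/10 + 74·x^5/3 + 38·x^4 + 4·x^3 + 12·x^2 + 1 + O(x^7).
The coefficient of x^6 is 161/10.

Final answer: 161/10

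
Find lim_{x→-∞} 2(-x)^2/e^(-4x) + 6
The quotient is an ∞/∞ indeterminate form as x → -∞.
Compare growth rates of the dominant terms (exponentials ≫ polynomials ≫ logarithms), or apply L'Hôpital's rule; the quotient → 0.
Adding the constant: 0 + 6 = 6. Limit = 6.

Final answer: 6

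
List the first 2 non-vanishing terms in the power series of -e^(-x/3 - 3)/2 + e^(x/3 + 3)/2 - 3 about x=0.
x·(e^(-3)/6 + e^(3)/6) - 3 - e^(-3)/2 + e^(3)/2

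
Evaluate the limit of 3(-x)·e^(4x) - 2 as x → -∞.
The product is a 0·∞ indeterminate form at x → -∞.
Rewrite the product as 3(-x) / e^(-4x) (an ∞/∞ form) and apply L'Hôpital, or use the standard hierarchy e^(4|x|) ≫ |(-x)| as x → -∞.
The indeterminate product → 0, so the limit = -2.

Final answer: -2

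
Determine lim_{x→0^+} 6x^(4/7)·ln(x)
This is a 0·∞ indeterminate form at x → 0⁺.
Rewrite the product as 6·ln(x) / x^(-4/7) and apply L'Hôpital, or use the standard hierarchy x^(-4/7) ≫ |ln x| as x → 0⁺.
The indeterminate product → 0, so the limit = 0.

Final answer: 0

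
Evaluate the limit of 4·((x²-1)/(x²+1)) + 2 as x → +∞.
Evaluate the dominant behaviour as x → +∞; each term tends to a finite value or vanishes.
Limit = 6.

Final answer: 6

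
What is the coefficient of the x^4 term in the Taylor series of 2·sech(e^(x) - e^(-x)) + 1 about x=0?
Expand to order 4: 2·sech(e^(x) - e^(-x)) + 1 = 16·x^4/3 - 4·x^2 + 3 + O(x^5).
The coefficient of x^4 is 16/3.

Final answer: 16/3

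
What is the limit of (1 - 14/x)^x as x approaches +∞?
As x → +∞: this is the defining limit (1 - 14/x)^x → e^(-14).
Limit = e^(-14).

Final answer: e^(-14)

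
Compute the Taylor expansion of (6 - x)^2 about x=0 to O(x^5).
x^2 - 12·x + 36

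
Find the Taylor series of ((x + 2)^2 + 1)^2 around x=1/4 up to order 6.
9409/256 + 873·(x - 1/4)/16 + 259·(x - 1/4)^2/8 + 9·(x - 1/4)^3 + (x - 1/4)^4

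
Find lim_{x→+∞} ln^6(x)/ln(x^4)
This is an ∞/∞ indeterminate form as x → +∞.
Write ln(x^4) = 4·ln(x), reducing the quotient to ln^5(x)/4 → ∞.
Limit = ∞.

Final answer: ∞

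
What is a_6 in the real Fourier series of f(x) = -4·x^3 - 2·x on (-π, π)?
a_6 = (1/π) ∫_{-π}^{π} f(x)·cos(6x) dx.
Evaluate the integral (use parity and integration by parts as needed): a_6 = 0.

Final answer: 0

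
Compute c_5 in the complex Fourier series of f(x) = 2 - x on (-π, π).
Compute the real Fourier coefficients first: a_5 = 0, b_5 = -2/5.
Then c_5 = (a_5 − i·b_5)/2 = i/5.

Final answer: i/5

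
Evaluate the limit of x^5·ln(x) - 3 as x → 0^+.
The product is a 0·∞ indeterminate form at x → 0⁺.
Rewrite the product as ln(x) / x^(-5) and apply L'Hôpital, or use the standard hierarchy x^(-5) ≫ |ln x| as x → 0⁺.
The indeterminate product → 0, so the limit = -3.

Final answer: -3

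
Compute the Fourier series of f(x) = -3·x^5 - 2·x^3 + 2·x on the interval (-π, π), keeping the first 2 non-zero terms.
(-692 - 6·π^4 + 116·π^2)·sin(x) + (-13·π^2 + 35/2 + 3·π^4)·sin(2·x)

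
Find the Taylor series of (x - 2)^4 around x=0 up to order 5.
x^4 - 8·x^3 + 24·x^2 - 32·x + 16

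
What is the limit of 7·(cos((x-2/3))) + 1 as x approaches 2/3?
Direct substitution at x = 2/3 gives 8.

Final answer: 8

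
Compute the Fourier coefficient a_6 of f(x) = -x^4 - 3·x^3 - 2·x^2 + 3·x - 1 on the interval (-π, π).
a_6 = (1/π) ∫_{-π}^{π} f(x)·cos(6x) dx.
Evaluate the integral (use parity and integration by parts as needed): a_6 = -2·π^2/9 - 5/27.

Final answer: -2·π^2/9 - 5/27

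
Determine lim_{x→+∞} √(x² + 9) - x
This is an ∞ − ∞ indeterminate form.
Multiply and divide by the conjugate √(x²+9) + x; the x² terms cancel, leaving 9/(√(x²+9)+x) → 0.
Limit = 0.

Final answer: 0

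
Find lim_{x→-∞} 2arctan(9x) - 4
Evaluate the dominant behaviour as x → -∞; each term tends to a finite value or vanishes.
Limit = -4 - π.

Final answer: -4 - π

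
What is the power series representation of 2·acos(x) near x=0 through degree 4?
-x^3/3 - 2·x + π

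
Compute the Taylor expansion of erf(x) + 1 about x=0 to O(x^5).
-2·x^3/(3·√(π)) + 2·x/√(π) + 1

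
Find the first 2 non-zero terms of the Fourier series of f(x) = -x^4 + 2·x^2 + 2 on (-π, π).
(-56 + 8·π^2)·cos(x) - π^4/5 + 2 + 2·π^2/3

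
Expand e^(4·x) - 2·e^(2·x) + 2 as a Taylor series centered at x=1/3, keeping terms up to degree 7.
-2·e^(2/3) + 2 + e^(4/3) + (-4·e^(2/3) + 4·e^(4/3))·(x - 1/3) + (-4·e^(2/3) + 8·e^(4/3))·(x - 1/3)^2 + (-8·e^(2/3)/3 + 32·e^(4/3)/3)·(x - 1/3)^3 + (-4·e^(2/3)/3 + 32·e^(4/3)/3)·(x - 1/3)^4 + (-8·e^(2/3)/15 + 128·e^(4/3)/15)·(x - 1/3)^5 + (-8·e^(2/3)/45 + 256·e^(4/3)/45)·(x - 1/3)^6 + (-16·e^(2/3)/315 + 1024·e^(4/3)/315)·(x - 1/3)^7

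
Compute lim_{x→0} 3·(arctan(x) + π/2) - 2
Direct substitution at x = 0 gives -2 + 3·π/2.

Final answer: -2 + 3·π/2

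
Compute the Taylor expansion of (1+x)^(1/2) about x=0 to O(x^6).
7·x^5/256 - 5·x^4/128 + x^3/16 - x^2/8 + x/2 + 1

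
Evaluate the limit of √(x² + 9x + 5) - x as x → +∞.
This is an ∞ − ∞ indeterminate form.
Multiply and divide by the conjugate √(x²+9x + 5) + x; the x² terms cancel, leaving (9x + 5)/(√(x²+9x + 5)+x) → 9/2.
Limit = 9/2.

Final answer: 9/2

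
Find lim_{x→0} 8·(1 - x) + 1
Direct substitution at x = 0 gives 9.

Final answer: 9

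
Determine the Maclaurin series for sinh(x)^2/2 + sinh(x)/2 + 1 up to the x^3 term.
x^3/12 + x^2/2 + x/2 + 1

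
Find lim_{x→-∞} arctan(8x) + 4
Evaluate the dominant behaviour as x → -∞; each term tends to a finite value or vanishes.
Limit = 4 - π/2.

Final answer: 4 - π/2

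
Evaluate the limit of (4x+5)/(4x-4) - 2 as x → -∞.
Evaluate the dominant behaviour as x → -∞; each term tends to a finite value or vanishes.
Limit = -1.

Final answer: -1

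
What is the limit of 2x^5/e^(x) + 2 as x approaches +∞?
The quotient is an ∞/∞ indeterminate form as x → +∞.
The exponential denominator e^(x) dominates the polynomial numerator (e^x ≫ x^5 as x → ∞), so the quotient → 0.
Adding the constant: 0 + 2 = 2. Limit = 2.

Final answer: 2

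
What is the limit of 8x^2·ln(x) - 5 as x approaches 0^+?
The product is a 0·∞ indeterminate form at x → 0⁺.
Rewrite the product as 8·ln(x) / x^(-2) and apply L'Hôpital, or use the standard hierarchy x^(-2) ≫ |ln x| as x → 0⁺.
The indeterminate product → 0, so the limit = -5.

Final answer: -5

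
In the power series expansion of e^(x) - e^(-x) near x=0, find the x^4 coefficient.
Expand to order 4: e^(x) - e^(-x) = x^3/3 + 2·x + O(x^5).
The coefficient of x^4 is 0.

Final answer: 0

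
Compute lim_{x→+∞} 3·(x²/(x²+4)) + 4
Evaluate the dominant behaviour as x → +∞; each term tends to a finite value or vanishes.
Limit = 7.

Final answer: 7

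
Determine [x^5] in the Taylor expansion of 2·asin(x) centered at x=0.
Expand to order 5: 2·asin(x) = 3·x^5/20 + x^3/3 + 2·x + O(x^6).
The coefficient of x^5 is 3/20.

Final answer: 3/20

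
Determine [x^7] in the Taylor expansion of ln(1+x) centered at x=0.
Expand to order 7: ln(1+x) = x^7/7 - x^6/6 + x^5/5 - x^4/4 + x^3/3 - x^2/2 + x + O(x^8).
The coefficient of x^7 is 1/7.

Final answer: 1/7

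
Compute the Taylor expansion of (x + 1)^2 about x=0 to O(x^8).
x^2 + 2·x + 1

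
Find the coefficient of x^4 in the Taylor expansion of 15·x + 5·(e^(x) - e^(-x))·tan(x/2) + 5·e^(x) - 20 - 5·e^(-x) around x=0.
Expand to order 4: 15·x + 5·(e^(x) - e^(-x))·tan(x/2) + 5·e^(x) - 20 - 5·e^(-x) = 5·x^4/4 + 5·x^3/3 + 5·x^2 + 25·x - 20 + O(x^5).
The coefficient of x^4 is 5/4.

Final answer: 5/4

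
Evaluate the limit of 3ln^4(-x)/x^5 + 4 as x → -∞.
The quotient is an ∞/∞ indeterminate form as x → -∞.
Compare growth rates of the dominant terms (exponentials ≫ polynomials ≫ logarithms), or apply L'Hôpital's rule; the quotient → 0.
Adding the constant: 0 + 4 = 4. Limit = 4.

Final answer: 4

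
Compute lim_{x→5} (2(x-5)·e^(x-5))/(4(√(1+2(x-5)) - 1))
Both numerator and denominator → 0 as x → 5; this is a 0/0 indeterminate form.
Expand each to leading order near x = 5: numerator ~ 2·(x - 5), denominator ~ 4·(x - 5).
The limit of the ratio is 1/2.

Final answer: 1/2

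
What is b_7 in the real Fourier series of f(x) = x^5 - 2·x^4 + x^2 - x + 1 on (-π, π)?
b_7 = (1/π) ∫_{-π}^{π} f(x)·sin(7x) dx.
Evaluate the integral (use parity and integration by parts as needed): b_7 = -40·π^2/343 - 4562/16807 + 2·π^4/7.

Final answer: -40·π^2/343 - 4562/16807 + 2·π^4/7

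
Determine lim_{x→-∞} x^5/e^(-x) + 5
The quotient is an ∞/∞ indeterminate form as x → -∞.
Compare growth rates of the dominant terms (exponentials ≫ polynomials ≫ logarithms), or apply L'Hôpital's rule; the quotient → 0.
Adding the constant: 0 + 5 = 5. Limit = 5.

Final answer: 5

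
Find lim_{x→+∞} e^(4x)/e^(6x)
This is an ∞/∞ indeterminate form as x → +∞.
Rewrite e^(4x)/e^(6x) = e^((4−6)x) = e^(-2x); the exponent coefficient is -2 < 0 so e^(-2x) → 0.
Limit = 0.

Final answer: 0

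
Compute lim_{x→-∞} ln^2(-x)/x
This is an ∞/∞ indeterminate form as x → -∞.
Compare growth rates of the dominant terms (exponentials ≫ polynomials ≫ logarithms), or apply L'Hôpital's rule; the quotient → 0.
Limit = 0.

Final answer: 0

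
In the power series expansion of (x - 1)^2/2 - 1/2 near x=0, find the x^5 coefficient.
Expand to order 5: (x - 1)^2/2 - 1/2 = x^2/2 - x + O(x^6).
The coefficient of x^5 is 0.

Final answer: 0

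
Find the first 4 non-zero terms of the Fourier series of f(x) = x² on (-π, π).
-4·cos(x) + cos(2·x) - 4·cos(3·x)/9 + π^2/3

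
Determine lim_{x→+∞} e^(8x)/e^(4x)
This is an ∞/∞ indeterminate form as x → +∞.
Rewrite e^(8x)/e^(4x) = e^((8−4)x) = e^(4x); the exponent coefficient is 4 > 0 so e^(4x) → ∞.
Limit = ∞.

Final answer: ∞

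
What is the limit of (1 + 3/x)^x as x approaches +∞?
As x → +∞: this is the defining limit (1 + 3/x)^x → e^3.
Limit = e^(3).

Final answer: e^(3)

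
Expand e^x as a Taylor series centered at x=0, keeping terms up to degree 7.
x^7/5040 + x^6/720 + x^5/120 + x^4/24 + x^3/6 + x^2/2 + x + 1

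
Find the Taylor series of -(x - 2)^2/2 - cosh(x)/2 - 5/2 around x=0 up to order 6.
-x^6/1440 - x^4/48 - 3·x^2/4 + 2·x - 5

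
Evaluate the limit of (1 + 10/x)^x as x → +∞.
As x → +∞: this is the defining limit (1 + 10/x)^x → e^10.
Limit = e^(10).

Final answer: e^(10)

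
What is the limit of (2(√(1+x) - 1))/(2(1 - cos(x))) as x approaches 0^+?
Both numerator and denominator → 0 as x → 0^+; this is a 0/0 indeterminate form.
Expand each to leading order near x = 0: numerator ~ x, denominator ~ x^2.
The limit of the ratio is ∞.

Final answer: ∞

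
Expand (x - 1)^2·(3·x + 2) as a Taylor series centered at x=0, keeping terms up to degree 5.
3·x^3 - 4·x^2 - x + 2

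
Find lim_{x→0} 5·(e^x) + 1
Direct substitution at x = 0 gives 6.

Final answer: 6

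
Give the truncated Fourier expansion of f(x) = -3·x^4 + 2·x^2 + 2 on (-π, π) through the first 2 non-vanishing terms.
(-152 + 24·π^2)·cos(x) - 3·π^4/5 + 2 + 2·π^2/3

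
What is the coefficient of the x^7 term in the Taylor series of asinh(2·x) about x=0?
Expand to order 7: asinh(2·x) = -40·x^7/7 + 12·x^5/5 - 4·x^3/3 + 2·x + O(x^8).
The coefficient of x^7 is -40/7.

Final answer: -40/7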